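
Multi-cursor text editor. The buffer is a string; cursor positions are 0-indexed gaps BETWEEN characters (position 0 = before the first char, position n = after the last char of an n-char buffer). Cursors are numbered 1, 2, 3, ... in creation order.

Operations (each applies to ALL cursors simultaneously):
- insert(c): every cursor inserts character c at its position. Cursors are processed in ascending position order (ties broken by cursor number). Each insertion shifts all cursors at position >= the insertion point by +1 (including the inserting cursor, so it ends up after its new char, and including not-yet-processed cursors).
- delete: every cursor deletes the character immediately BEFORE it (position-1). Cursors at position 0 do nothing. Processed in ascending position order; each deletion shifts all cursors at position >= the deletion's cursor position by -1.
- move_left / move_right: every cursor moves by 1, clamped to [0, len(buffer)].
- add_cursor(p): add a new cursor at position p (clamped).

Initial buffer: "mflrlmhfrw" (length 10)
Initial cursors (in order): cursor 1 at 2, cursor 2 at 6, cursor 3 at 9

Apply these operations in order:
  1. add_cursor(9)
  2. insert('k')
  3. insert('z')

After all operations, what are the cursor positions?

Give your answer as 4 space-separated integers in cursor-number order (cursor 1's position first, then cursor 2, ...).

After op 1 (add_cursor(9)): buffer="mflrlmhfrw" (len 10), cursors c1@2 c2@6 c3@9 c4@9, authorship ..........
After op 2 (insert('k')): buffer="mfklrlmkhfrkkw" (len 14), cursors c1@3 c2@8 c3@13 c4@13, authorship ..1....2...34.
After op 3 (insert('z')): buffer="mfkzlrlmkzhfrkkzzw" (len 18), cursors c1@4 c2@10 c3@17 c4@17, authorship ..11....22...3434.

Answer: 4 10 17 17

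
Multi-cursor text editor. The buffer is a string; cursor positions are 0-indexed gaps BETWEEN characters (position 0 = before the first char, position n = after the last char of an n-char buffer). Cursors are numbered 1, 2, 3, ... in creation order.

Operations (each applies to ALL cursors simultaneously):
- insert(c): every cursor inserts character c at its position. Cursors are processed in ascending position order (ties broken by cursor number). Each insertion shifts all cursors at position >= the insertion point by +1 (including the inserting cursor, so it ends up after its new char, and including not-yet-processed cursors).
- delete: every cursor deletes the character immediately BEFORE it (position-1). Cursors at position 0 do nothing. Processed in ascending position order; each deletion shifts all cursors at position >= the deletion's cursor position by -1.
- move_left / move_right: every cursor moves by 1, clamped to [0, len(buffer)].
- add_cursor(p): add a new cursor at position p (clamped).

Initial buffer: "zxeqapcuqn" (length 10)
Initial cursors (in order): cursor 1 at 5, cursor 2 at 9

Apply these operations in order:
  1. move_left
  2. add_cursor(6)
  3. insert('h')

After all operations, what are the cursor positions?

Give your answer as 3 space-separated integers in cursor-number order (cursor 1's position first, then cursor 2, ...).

Answer: 5 11 8

Derivation:
After op 1 (move_left): buffer="zxeqapcuqn" (len 10), cursors c1@4 c2@8, authorship ..........
After op 2 (add_cursor(6)): buffer="zxeqapcuqn" (len 10), cursors c1@4 c3@6 c2@8, authorship ..........
After op 3 (insert('h')): buffer="zxeqhaphcuhqn" (len 13), cursors c1@5 c3@8 c2@11, authorship ....1..3..2..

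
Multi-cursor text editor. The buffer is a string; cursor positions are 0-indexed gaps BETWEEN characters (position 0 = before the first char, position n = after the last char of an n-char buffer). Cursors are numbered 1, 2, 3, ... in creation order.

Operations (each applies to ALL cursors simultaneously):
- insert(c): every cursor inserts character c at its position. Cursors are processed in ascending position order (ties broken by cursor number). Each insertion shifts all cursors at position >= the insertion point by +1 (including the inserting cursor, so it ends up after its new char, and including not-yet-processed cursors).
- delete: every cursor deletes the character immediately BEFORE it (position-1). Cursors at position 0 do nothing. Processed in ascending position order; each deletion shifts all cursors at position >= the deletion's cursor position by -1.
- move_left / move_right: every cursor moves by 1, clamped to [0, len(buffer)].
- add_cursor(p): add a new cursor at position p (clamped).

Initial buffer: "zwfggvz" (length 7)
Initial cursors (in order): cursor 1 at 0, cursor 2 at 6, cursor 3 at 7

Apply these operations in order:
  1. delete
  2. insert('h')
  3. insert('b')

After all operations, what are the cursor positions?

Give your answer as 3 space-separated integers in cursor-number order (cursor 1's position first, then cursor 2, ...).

After op 1 (delete): buffer="zwfgg" (len 5), cursors c1@0 c2@5 c3@5, authorship .....
After op 2 (insert('h')): buffer="hzwfgghh" (len 8), cursors c1@1 c2@8 c3@8, authorship 1.....23
After op 3 (insert('b')): buffer="hbzwfgghhbb" (len 11), cursors c1@2 c2@11 c3@11, authorship 11.....2323

Answer: 2 11 11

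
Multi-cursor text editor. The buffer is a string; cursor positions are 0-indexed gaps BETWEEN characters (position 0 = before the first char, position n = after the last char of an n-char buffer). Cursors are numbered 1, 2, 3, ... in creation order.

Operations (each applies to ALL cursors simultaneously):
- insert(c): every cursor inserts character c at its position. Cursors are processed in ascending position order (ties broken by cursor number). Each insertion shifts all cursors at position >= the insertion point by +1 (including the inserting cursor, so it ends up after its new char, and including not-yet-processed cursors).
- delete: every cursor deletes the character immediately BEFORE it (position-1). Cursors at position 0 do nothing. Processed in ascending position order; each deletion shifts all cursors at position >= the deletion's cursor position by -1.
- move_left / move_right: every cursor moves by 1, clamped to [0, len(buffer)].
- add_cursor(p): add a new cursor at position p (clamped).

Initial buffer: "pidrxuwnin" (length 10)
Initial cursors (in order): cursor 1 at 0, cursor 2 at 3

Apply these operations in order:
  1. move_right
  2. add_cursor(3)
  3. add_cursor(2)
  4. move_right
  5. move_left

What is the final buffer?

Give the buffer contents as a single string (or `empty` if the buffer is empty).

Answer: pidrxuwnin

Derivation:
After op 1 (move_right): buffer="pidrxuwnin" (len 10), cursors c1@1 c2@4, authorship ..........
After op 2 (add_cursor(3)): buffer="pidrxuwnin" (len 10), cursors c1@1 c3@3 c2@4, authorship ..........
After op 3 (add_cursor(2)): buffer="pidrxuwnin" (len 10), cursors c1@1 c4@2 c3@3 c2@4, authorship ..........
After op 4 (move_right): buffer="pidrxuwnin" (len 10), cursors c1@2 c4@3 c3@4 c2@5, authorship ..........
After op 5 (move_left): buffer="pidrxuwnin" (len 10), cursors c1@1 c4@2 c3@3 c2@4, authorship ..........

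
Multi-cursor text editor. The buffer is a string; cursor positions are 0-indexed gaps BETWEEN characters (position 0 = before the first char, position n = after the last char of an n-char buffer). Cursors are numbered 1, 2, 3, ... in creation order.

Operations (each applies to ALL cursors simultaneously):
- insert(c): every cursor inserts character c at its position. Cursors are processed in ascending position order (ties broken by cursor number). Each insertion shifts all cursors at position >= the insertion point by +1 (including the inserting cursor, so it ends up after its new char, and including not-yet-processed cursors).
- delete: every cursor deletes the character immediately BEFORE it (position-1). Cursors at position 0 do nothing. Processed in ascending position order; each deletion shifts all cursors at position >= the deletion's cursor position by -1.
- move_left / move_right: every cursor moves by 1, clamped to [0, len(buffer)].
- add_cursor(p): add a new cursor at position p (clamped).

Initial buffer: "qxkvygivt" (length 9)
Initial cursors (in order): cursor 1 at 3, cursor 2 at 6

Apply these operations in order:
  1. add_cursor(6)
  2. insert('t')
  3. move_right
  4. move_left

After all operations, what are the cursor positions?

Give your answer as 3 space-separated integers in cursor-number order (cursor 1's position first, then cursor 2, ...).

Answer: 4 9 9

Derivation:
After op 1 (add_cursor(6)): buffer="qxkvygivt" (len 9), cursors c1@3 c2@6 c3@6, authorship .........
After op 2 (insert('t')): buffer="qxktvygttivt" (len 12), cursors c1@4 c2@9 c3@9, authorship ...1...23...
After op 3 (move_right): buffer="qxktvygttivt" (len 12), cursors c1@5 c2@10 c3@10, authorship ...1...23...
After op 4 (move_left): buffer="qxktvygttivt" (len 12), cursors c1@4 c2@9 c3@9, authorship ...1...23...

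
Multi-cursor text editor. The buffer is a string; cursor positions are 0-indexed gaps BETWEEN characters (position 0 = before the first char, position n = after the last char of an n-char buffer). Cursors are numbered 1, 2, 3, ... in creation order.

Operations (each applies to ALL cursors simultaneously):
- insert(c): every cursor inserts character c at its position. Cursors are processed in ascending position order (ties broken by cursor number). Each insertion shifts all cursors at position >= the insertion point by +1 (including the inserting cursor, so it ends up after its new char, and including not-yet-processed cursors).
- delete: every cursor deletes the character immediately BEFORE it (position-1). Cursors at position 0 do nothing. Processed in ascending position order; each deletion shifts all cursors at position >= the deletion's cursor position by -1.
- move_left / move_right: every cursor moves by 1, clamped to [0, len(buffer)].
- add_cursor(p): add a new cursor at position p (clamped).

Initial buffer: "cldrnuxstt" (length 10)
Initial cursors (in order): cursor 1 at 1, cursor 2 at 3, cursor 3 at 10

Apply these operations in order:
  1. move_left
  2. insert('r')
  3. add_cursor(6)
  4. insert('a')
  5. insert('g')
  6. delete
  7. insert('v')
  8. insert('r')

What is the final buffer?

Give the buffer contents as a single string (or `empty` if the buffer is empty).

Answer: ravrclravrdravrnuxstravrt

Derivation:
After op 1 (move_left): buffer="cldrnuxstt" (len 10), cursors c1@0 c2@2 c3@9, authorship ..........
After op 2 (insert('r')): buffer="rclrdrnuxstrt" (len 13), cursors c1@1 c2@4 c3@12, authorship 1..2.......3.
After op 3 (add_cursor(6)): buffer="rclrdrnuxstrt" (len 13), cursors c1@1 c2@4 c4@6 c3@12, authorship 1..2.......3.
After op 4 (insert('a')): buffer="raclradranuxstrat" (len 17), cursors c1@2 c2@6 c4@9 c3@16, authorship 11..22..4.....33.
After op 5 (insert('g')): buffer="ragclragdragnuxstragt" (len 21), cursors c1@3 c2@8 c4@12 c3@20, authorship 111..222..44.....333.
After op 6 (delete): buffer="raclradranuxstrat" (len 17), cursors c1@2 c2@6 c4@9 c3@16, authorship 11..22..4.....33.
After op 7 (insert('v')): buffer="ravclravdravnuxstravt" (len 21), cursors c1@3 c2@8 c4@12 c3@20, authorship 111..222..44.....333.
After op 8 (insert('r')): buffer="ravrclravrdravrnuxstravrt" (len 25), cursors c1@4 c2@10 c4@15 c3@24, authorship 1111..2222..444.....3333.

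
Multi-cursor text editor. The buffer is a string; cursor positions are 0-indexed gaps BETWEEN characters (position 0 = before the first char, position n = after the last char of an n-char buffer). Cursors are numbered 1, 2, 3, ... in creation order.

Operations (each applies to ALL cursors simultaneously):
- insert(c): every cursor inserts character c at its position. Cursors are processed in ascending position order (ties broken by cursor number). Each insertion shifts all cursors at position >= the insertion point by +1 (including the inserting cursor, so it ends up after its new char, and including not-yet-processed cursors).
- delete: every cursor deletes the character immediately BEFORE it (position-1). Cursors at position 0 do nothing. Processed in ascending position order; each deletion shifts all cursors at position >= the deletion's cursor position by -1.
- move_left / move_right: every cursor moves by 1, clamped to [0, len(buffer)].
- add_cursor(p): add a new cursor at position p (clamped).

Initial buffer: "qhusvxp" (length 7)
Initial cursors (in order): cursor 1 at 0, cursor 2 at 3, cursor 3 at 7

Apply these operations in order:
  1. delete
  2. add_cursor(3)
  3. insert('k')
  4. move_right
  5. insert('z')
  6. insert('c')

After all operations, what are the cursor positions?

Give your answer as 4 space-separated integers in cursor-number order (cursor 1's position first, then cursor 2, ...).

Answer: 4 9 17 13

Derivation:
After op 1 (delete): buffer="qhsvx" (len 5), cursors c1@0 c2@2 c3@5, authorship .....
After op 2 (add_cursor(3)): buffer="qhsvx" (len 5), cursors c1@0 c2@2 c4@3 c3@5, authorship .....
After op 3 (insert('k')): buffer="kqhkskvxk" (len 9), cursors c1@1 c2@4 c4@6 c3@9, authorship 1..2.4..3
After op 4 (move_right): buffer="kqhkskvxk" (len 9), cursors c1@2 c2@5 c4@7 c3@9, authorship 1..2.4..3
After op 5 (insert('z')): buffer="kqzhkszkvzxkz" (len 13), cursors c1@3 c2@7 c4@10 c3@13, authorship 1.1.2.24.4.33
After op 6 (insert('c')): buffer="kqzchkszckvzcxkzc" (len 17), cursors c1@4 c2@9 c4@13 c3@17, authorship 1.11.2.224.44.333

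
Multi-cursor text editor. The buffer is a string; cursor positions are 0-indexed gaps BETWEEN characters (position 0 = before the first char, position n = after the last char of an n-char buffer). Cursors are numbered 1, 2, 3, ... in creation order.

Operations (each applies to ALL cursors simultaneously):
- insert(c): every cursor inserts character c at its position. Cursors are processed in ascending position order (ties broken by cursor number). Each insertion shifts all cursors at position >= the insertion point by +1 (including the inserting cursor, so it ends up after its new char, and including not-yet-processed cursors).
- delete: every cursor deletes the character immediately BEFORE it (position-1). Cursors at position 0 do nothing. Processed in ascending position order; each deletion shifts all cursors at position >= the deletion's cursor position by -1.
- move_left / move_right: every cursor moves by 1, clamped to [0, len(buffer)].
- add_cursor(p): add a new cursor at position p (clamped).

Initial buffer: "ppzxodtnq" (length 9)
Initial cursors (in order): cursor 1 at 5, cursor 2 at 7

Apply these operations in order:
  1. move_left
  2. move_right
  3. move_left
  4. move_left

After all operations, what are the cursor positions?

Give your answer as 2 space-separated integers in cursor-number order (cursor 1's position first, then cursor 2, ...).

Answer: 3 5

Derivation:
After op 1 (move_left): buffer="ppzxodtnq" (len 9), cursors c1@4 c2@6, authorship .........
After op 2 (move_right): buffer="ppzxodtnq" (len 9), cursors c1@5 c2@7, authorship .........
After op 3 (move_left): buffer="ppzxodtnq" (len 9), cursors c1@4 c2@6, authorship .........
After op 4 (move_left): buffer="ppzxodtnq" (len 9), cursors c1@3 c2@5, authorship .........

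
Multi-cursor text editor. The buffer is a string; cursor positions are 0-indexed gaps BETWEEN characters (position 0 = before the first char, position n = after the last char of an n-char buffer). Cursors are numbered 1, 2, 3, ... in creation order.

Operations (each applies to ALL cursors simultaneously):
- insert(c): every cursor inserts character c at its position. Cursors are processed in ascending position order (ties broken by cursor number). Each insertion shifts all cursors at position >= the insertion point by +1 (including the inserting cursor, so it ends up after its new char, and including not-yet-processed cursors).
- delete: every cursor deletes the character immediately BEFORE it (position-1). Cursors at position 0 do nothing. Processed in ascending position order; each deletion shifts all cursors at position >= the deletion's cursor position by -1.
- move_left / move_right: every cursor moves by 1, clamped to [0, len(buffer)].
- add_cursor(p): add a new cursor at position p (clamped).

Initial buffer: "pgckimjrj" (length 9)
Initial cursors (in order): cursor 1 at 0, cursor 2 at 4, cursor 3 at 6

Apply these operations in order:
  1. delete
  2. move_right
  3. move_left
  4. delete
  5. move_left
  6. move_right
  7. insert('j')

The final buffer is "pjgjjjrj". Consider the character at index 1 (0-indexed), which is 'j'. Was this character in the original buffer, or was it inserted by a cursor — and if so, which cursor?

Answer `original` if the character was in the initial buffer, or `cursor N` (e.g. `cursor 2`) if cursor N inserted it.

Answer: cursor 1

Derivation:
After op 1 (delete): buffer="pgcijrj" (len 7), cursors c1@0 c2@3 c3@4, authorship .......
After op 2 (move_right): buffer="pgcijrj" (len 7), cursors c1@1 c2@4 c3@5, authorship .......
After op 3 (move_left): buffer="pgcijrj" (len 7), cursors c1@0 c2@3 c3@4, authorship .......
After op 4 (delete): buffer="pgjrj" (len 5), cursors c1@0 c2@2 c3@2, authorship .....
After op 5 (move_left): buffer="pgjrj" (len 5), cursors c1@0 c2@1 c3@1, authorship .....
After op 6 (move_right): buffer="pgjrj" (len 5), cursors c1@1 c2@2 c3@2, authorship .....
After op 7 (insert('j')): buffer="pjgjjjrj" (len 8), cursors c1@2 c2@5 c3@5, authorship .1.23...
Authorship (.=original, N=cursor N): . 1 . 2 3 . . .
Index 1: author = 1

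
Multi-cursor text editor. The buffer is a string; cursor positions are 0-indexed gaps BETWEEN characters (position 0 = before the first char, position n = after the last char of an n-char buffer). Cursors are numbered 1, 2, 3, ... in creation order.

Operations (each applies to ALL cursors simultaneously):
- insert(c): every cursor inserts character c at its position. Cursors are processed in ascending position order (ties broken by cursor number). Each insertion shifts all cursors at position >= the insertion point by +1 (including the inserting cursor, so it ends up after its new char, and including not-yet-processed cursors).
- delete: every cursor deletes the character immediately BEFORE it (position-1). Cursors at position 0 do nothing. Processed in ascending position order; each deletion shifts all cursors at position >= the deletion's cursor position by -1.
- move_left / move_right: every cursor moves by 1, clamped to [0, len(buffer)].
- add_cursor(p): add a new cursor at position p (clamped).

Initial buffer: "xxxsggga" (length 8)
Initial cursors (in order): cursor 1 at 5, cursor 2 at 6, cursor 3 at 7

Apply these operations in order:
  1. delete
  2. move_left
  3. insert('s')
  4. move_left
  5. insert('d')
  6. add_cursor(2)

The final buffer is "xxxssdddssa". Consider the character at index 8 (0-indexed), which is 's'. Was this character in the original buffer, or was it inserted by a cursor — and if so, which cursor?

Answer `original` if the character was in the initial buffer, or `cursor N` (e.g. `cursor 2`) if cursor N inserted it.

After op 1 (delete): buffer="xxxsa" (len 5), cursors c1@4 c2@4 c3@4, authorship .....
After op 2 (move_left): buffer="xxxsa" (len 5), cursors c1@3 c2@3 c3@3, authorship .....
After op 3 (insert('s')): buffer="xxxssssa" (len 8), cursors c1@6 c2@6 c3@6, authorship ...123..
After op 4 (move_left): buffer="xxxssssa" (len 8), cursors c1@5 c2@5 c3@5, authorship ...123..
After op 5 (insert('d')): buffer="xxxssdddssa" (len 11), cursors c1@8 c2@8 c3@8, authorship ...121233..
After op 6 (add_cursor(2)): buffer="xxxssdddssa" (len 11), cursors c4@2 c1@8 c2@8 c3@8, authorship ...121233..
Authorship (.=original, N=cursor N): . . . 1 2 1 2 3 3 . .
Index 8: author = 3

Answer: cursor 3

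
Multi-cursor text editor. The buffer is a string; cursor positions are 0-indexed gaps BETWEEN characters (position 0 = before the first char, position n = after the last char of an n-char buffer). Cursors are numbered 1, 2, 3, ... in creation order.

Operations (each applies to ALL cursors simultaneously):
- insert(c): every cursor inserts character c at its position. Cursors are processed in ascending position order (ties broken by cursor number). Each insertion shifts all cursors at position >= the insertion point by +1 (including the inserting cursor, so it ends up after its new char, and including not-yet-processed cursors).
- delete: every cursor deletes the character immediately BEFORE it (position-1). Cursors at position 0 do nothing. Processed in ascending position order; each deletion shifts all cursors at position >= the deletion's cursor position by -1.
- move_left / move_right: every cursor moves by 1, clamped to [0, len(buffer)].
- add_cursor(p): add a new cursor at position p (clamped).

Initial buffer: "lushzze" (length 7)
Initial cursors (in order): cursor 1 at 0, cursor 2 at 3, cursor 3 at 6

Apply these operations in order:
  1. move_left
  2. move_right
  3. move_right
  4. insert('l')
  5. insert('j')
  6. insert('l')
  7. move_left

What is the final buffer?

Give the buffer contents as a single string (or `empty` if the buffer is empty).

Answer: luljlshljlzzeljl

Derivation:
After op 1 (move_left): buffer="lushzze" (len 7), cursors c1@0 c2@2 c3@5, authorship .......
After op 2 (move_right): buffer="lushzze" (len 7), cursors c1@1 c2@3 c3@6, authorship .......
After op 3 (move_right): buffer="lushzze" (len 7), cursors c1@2 c2@4 c3@7, authorship .......
After op 4 (insert('l')): buffer="lulshlzzel" (len 10), cursors c1@3 c2@6 c3@10, authorship ..1..2...3
After op 5 (insert('j')): buffer="luljshljzzelj" (len 13), cursors c1@4 c2@8 c3@13, authorship ..11..22...33
After op 6 (insert('l')): buffer="luljlshljlzzeljl" (len 16), cursors c1@5 c2@10 c3@16, authorship ..111..222...333
After op 7 (move_left): buffer="luljlshljlzzeljl" (len 16), cursors c1@4 c2@9 c3@15, authorship ..111..222...333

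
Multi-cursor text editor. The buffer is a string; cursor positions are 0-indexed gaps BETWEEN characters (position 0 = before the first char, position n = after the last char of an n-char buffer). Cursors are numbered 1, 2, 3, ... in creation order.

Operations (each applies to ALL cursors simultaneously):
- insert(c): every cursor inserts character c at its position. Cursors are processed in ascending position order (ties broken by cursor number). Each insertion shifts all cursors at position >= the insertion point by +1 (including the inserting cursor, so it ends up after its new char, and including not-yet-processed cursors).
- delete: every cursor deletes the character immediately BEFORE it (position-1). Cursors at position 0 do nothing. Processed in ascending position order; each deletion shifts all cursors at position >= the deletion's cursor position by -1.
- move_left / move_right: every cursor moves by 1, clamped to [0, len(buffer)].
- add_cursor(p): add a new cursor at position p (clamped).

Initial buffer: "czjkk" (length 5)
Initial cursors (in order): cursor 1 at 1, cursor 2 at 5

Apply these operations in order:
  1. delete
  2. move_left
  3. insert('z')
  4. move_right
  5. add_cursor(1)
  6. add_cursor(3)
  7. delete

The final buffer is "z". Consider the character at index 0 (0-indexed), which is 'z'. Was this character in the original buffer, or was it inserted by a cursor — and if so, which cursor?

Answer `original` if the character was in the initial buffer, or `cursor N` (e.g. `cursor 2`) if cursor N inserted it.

Answer: cursor 2

Derivation:
After op 1 (delete): buffer="zjk" (len 3), cursors c1@0 c2@3, authorship ...
After op 2 (move_left): buffer="zjk" (len 3), cursors c1@0 c2@2, authorship ...
After op 3 (insert('z')): buffer="zzjzk" (len 5), cursors c1@1 c2@4, authorship 1..2.
After op 4 (move_right): buffer="zzjzk" (len 5), cursors c1@2 c2@5, authorship 1..2.
After op 5 (add_cursor(1)): buffer="zzjzk" (len 5), cursors c3@1 c1@2 c2@5, authorship 1..2.
After op 6 (add_cursor(3)): buffer="zzjzk" (len 5), cursors c3@1 c1@2 c4@3 c2@5, authorship 1..2.
After op 7 (delete): buffer="z" (len 1), cursors c1@0 c3@0 c4@0 c2@1, authorship 2
Authorship (.=original, N=cursor N): 2
Index 0: author = 2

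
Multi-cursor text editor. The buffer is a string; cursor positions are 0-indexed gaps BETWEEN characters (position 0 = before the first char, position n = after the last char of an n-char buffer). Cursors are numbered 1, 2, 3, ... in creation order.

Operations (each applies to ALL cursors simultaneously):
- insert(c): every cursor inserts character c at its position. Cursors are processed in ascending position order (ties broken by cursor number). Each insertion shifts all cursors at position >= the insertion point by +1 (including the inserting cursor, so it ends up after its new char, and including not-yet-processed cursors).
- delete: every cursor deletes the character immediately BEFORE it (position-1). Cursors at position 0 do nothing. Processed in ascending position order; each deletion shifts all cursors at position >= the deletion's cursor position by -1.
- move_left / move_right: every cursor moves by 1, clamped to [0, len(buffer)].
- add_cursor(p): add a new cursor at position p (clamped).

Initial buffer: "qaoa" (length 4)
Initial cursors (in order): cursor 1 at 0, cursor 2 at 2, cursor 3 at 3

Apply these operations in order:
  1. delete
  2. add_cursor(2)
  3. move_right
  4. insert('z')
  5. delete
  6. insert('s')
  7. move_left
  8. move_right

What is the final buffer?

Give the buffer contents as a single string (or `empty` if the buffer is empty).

After op 1 (delete): buffer="qa" (len 2), cursors c1@0 c2@1 c3@1, authorship ..
After op 2 (add_cursor(2)): buffer="qa" (len 2), cursors c1@0 c2@1 c3@1 c4@2, authorship ..
After op 3 (move_right): buffer="qa" (len 2), cursors c1@1 c2@2 c3@2 c4@2, authorship ..
After op 4 (insert('z')): buffer="qzazzz" (len 6), cursors c1@2 c2@6 c3@6 c4@6, authorship .1.234
After op 5 (delete): buffer="qa" (len 2), cursors c1@1 c2@2 c3@2 c4@2, authorship ..
After op 6 (insert('s')): buffer="qsasss" (len 6), cursors c1@2 c2@6 c3@6 c4@6, authorship .1.234
After op 7 (move_left): buffer="qsasss" (len 6), cursors c1@1 c2@5 c3@5 c4@5, authorship .1.234
After op 8 (move_right): buffer="qsasss" (len 6), cursors c1@2 c2@6 c3@6 c4@6, authorship .1.234

Answer: qsasss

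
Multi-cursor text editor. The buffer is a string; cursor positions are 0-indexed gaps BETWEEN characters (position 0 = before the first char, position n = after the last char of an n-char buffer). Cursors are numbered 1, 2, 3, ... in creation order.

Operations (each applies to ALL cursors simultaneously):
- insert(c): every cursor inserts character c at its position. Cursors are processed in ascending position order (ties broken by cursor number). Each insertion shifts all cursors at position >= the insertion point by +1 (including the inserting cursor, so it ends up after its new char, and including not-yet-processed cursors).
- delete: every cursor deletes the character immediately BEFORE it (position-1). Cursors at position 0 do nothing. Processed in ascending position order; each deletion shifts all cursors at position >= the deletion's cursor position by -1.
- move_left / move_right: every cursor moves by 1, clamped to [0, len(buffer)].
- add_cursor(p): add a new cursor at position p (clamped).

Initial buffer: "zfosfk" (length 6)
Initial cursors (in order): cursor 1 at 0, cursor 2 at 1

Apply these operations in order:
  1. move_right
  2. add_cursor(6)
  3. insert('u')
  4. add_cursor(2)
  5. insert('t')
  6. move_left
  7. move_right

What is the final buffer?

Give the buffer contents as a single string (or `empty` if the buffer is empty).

Answer: zuttfutosfkut

Derivation:
After op 1 (move_right): buffer="zfosfk" (len 6), cursors c1@1 c2@2, authorship ......
After op 2 (add_cursor(6)): buffer="zfosfk" (len 6), cursors c1@1 c2@2 c3@6, authorship ......
After op 3 (insert('u')): buffer="zufuosfku" (len 9), cursors c1@2 c2@4 c3@9, authorship .1.2....3
After op 4 (add_cursor(2)): buffer="zufuosfku" (len 9), cursors c1@2 c4@2 c2@4 c3@9, authorship .1.2....3
After op 5 (insert('t')): buffer="zuttfutosfkut" (len 13), cursors c1@4 c4@4 c2@7 c3@13, authorship .114.22....33
After op 6 (move_left): buffer="zuttfutosfkut" (len 13), cursors c1@3 c4@3 c2@6 c3@12, authorship .114.22....33
After op 7 (move_right): buffer="zuttfutosfkut" (len 13), cursors c1@4 c4@4 c2@7 c3@13, authorship .114.22....33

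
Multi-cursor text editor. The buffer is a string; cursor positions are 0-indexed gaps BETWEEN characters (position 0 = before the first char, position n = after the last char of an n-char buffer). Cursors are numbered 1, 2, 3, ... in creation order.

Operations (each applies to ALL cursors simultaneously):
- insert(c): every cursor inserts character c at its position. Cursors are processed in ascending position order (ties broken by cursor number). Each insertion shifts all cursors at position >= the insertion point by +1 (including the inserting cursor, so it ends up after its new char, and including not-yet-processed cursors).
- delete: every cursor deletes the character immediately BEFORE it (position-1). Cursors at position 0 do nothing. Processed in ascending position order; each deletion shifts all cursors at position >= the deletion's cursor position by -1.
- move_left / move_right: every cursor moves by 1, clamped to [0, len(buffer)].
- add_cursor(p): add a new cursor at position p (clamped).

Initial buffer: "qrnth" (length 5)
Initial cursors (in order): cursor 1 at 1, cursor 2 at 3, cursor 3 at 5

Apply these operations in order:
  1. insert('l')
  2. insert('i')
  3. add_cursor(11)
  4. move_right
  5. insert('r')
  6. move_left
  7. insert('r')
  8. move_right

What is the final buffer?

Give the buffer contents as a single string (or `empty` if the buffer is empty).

Answer: qlirrrnlitrrhlirrrr

Derivation:
After op 1 (insert('l')): buffer="qlrnlthl" (len 8), cursors c1@2 c2@5 c3@8, authorship .1..2..3
After op 2 (insert('i')): buffer="qlirnlithli" (len 11), cursors c1@3 c2@7 c3@11, authorship .11..22..33
After op 3 (add_cursor(11)): buffer="qlirnlithli" (len 11), cursors c1@3 c2@7 c3@11 c4@11, authorship .11..22..33
After op 4 (move_right): buffer="qlirnlithli" (len 11), cursors c1@4 c2@8 c3@11 c4@11, authorship .11..22..33
After op 5 (insert('r')): buffer="qlirrnlitrhlirr" (len 15), cursors c1@5 c2@10 c3@15 c4@15, authorship .11.1.22.2.3334
After op 6 (move_left): buffer="qlirrnlitrhlirr" (len 15), cursors c1@4 c2@9 c3@14 c4@14, authorship .11.1.22.2.3334
After op 7 (insert('r')): buffer="qlirrrnlitrrhlirrrr" (len 19), cursors c1@5 c2@11 c3@18 c4@18, authorship .11.11.22.22.333344
After op 8 (move_right): buffer="qlirrrnlitrrhlirrrr" (len 19), cursors c1@6 c2@12 c3@19 c4@19, authorship .11.11.22.22.333344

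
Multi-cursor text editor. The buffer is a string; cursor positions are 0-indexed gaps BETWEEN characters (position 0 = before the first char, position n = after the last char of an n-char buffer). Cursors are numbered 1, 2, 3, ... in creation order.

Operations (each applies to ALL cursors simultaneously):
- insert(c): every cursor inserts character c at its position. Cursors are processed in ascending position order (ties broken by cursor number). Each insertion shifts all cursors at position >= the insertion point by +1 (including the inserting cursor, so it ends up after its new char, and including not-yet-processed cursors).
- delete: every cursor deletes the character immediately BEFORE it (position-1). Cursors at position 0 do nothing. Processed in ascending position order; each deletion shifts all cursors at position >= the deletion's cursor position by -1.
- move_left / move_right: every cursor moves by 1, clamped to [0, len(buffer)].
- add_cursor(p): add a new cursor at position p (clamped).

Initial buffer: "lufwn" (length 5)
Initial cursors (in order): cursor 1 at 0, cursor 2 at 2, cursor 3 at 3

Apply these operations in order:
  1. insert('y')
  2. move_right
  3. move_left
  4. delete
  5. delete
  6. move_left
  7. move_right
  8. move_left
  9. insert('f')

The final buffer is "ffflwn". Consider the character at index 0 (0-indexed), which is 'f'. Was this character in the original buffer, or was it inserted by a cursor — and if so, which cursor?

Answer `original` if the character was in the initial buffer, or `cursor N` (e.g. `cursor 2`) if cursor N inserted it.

Answer: cursor 1

Derivation:
After op 1 (insert('y')): buffer="yluyfywn" (len 8), cursors c1@1 c2@4 c3@6, authorship 1..2.3..
After op 2 (move_right): buffer="yluyfywn" (len 8), cursors c1@2 c2@5 c3@7, authorship 1..2.3..
After op 3 (move_left): buffer="yluyfywn" (len 8), cursors c1@1 c2@4 c3@6, authorship 1..2.3..
After op 4 (delete): buffer="lufwn" (len 5), cursors c1@0 c2@2 c3@3, authorship .....
After op 5 (delete): buffer="lwn" (len 3), cursors c1@0 c2@1 c3@1, authorship ...
After op 6 (move_left): buffer="lwn" (len 3), cursors c1@0 c2@0 c3@0, authorship ...
After op 7 (move_right): buffer="lwn" (len 3), cursors c1@1 c2@1 c3@1, authorship ...
After op 8 (move_left): buffer="lwn" (len 3), cursors c1@0 c2@0 c3@0, authorship ...
After op 9 (insert('f')): buffer="ffflwn" (len 6), cursors c1@3 c2@3 c3@3, authorship 123...
Authorship (.=original, N=cursor N): 1 2 3 . . .
Index 0: author = 1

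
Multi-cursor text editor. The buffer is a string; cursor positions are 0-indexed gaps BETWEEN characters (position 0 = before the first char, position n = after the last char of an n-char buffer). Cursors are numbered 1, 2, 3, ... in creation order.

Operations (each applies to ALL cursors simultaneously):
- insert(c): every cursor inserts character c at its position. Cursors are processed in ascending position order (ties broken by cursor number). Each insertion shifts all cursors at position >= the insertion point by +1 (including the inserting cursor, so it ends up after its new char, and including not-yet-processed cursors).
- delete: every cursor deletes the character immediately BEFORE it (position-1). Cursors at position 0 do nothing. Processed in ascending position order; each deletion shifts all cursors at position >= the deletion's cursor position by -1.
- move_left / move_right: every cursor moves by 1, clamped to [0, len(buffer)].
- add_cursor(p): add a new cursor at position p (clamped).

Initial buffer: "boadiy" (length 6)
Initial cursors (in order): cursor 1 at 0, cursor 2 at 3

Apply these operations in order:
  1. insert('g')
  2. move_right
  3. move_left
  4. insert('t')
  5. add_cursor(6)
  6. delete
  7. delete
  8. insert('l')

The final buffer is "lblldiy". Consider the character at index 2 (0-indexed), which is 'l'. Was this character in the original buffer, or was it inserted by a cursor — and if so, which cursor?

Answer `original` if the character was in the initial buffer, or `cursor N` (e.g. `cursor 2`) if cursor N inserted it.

Answer: cursor 2

Derivation:
After op 1 (insert('g')): buffer="gboagdiy" (len 8), cursors c1@1 c2@5, authorship 1...2...
After op 2 (move_right): buffer="gboagdiy" (len 8), cursors c1@2 c2@6, authorship 1...2...
After op 3 (move_left): buffer="gboagdiy" (len 8), cursors c1@1 c2@5, authorship 1...2...
After op 4 (insert('t')): buffer="gtboagtdiy" (len 10), cursors c1@2 c2@7, authorship 11...22...
After op 5 (add_cursor(6)): buffer="gtboagtdiy" (len 10), cursors c1@2 c3@6 c2@7, authorship 11...22...
After op 6 (delete): buffer="gboadiy" (len 7), cursors c1@1 c2@4 c3@4, authorship 1......
After op 7 (delete): buffer="bdiy" (len 4), cursors c1@0 c2@1 c3@1, authorship ....
After op 8 (insert('l')): buffer="lblldiy" (len 7), cursors c1@1 c2@4 c3@4, authorship 1.23...
Authorship (.=original, N=cursor N): 1 . 2 3 . . .
Index 2: author = 2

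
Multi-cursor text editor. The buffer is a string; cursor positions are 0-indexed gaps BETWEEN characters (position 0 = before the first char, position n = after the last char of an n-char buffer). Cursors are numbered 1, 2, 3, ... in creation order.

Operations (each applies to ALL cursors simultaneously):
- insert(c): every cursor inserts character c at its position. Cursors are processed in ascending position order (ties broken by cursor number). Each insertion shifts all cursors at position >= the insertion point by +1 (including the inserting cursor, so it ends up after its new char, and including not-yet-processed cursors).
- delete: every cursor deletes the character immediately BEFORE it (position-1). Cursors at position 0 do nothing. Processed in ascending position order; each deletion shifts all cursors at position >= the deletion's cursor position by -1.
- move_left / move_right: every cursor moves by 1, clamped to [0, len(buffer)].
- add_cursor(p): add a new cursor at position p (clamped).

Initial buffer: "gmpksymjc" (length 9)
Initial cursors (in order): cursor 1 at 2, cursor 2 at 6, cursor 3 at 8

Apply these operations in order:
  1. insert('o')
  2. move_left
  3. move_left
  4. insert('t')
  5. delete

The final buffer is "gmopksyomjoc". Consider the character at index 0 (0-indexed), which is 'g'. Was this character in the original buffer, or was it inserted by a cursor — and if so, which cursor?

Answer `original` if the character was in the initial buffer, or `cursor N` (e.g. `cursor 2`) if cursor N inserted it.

After op 1 (insert('o')): buffer="gmopksyomjoc" (len 12), cursors c1@3 c2@8 c3@11, authorship ..1....2..3.
After op 2 (move_left): buffer="gmopksyomjoc" (len 12), cursors c1@2 c2@7 c3@10, authorship ..1....2..3.
After op 3 (move_left): buffer="gmopksyomjoc" (len 12), cursors c1@1 c2@6 c3@9, authorship ..1....2..3.
After op 4 (insert('t')): buffer="gtmopkstyomtjoc" (len 15), cursors c1@2 c2@8 c3@12, authorship .1.1...2.2.3.3.
After op 5 (delete): buffer="gmopksyomjoc" (len 12), cursors c1@1 c2@6 c3@9, authorship ..1....2..3.
Authorship (.=original, N=cursor N): . . 1 . . . . 2 . . 3 .
Index 0: author = original

Answer: original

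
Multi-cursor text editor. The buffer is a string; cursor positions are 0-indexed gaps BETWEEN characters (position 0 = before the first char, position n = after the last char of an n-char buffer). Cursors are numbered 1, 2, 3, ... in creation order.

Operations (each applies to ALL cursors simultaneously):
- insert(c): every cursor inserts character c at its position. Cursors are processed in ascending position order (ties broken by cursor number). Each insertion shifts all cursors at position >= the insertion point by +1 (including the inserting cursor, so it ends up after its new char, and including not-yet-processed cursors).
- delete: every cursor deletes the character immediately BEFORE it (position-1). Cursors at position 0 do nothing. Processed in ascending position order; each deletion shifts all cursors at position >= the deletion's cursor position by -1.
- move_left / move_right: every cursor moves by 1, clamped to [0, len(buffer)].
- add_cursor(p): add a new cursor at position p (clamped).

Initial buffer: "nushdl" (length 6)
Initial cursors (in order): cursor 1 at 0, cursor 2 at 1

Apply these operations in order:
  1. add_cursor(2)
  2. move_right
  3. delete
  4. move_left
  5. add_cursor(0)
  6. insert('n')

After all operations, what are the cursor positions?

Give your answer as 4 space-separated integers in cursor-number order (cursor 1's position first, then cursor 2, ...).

After op 1 (add_cursor(2)): buffer="nushdl" (len 6), cursors c1@0 c2@1 c3@2, authorship ......
After op 2 (move_right): buffer="nushdl" (len 6), cursors c1@1 c2@2 c3@3, authorship ......
After op 3 (delete): buffer="hdl" (len 3), cursors c1@0 c2@0 c3@0, authorship ...
After op 4 (move_left): buffer="hdl" (len 3), cursors c1@0 c2@0 c3@0, authorship ...
After op 5 (add_cursor(0)): buffer="hdl" (len 3), cursors c1@0 c2@0 c3@0 c4@0, authorship ...
After op 6 (insert('n')): buffer="nnnnhdl" (len 7), cursors c1@4 c2@4 c3@4 c4@4, authorship 1234...

Answer: 4 4 4 4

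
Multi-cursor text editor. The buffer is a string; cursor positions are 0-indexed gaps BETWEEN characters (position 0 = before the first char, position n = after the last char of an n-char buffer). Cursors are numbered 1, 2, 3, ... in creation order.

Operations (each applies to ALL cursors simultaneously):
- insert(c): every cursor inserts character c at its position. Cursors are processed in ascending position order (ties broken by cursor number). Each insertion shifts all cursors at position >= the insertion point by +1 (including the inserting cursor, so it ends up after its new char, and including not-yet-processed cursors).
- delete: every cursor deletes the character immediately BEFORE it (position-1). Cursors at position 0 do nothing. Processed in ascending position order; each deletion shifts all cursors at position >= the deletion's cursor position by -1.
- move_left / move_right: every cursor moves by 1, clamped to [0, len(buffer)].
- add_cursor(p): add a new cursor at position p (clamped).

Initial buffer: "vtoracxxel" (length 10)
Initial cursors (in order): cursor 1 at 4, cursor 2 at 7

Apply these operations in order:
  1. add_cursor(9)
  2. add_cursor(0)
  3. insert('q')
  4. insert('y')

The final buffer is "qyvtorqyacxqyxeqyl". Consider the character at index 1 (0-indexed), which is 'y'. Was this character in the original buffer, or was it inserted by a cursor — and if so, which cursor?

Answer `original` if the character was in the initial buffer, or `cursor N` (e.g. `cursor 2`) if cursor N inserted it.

Answer: cursor 4

Derivation:
After op 1 (add_cursor(9)): buffer="vtoracxxel" (len 10), cursors c1@4 c2@7 c3@9, authorship ..........
After op 2 (add_cursor(0)): buffer="vtoracxxel" (len 10), cursors c4@0 c1@4 c2@7 c3@9, authorship ..........
After op 3 (insert('q')): buffer="qvtorqacxqxeql" (len 14), cursors c4@1 c1@6 c2@10 c3@13, authorship 4....1...2..3.
After op 4 (insert('y')): buffer="qyvtorqyacxqyxeqyl" (len 18), cursors c4@2 c1@8 c2@13 c3@17, authorship 44....11...22..33.
Authorship (.=original, N=cursor N): 4 4 . . . . 1 1 . . . 2 2 . . 3 3 .
Index 1: author = 4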